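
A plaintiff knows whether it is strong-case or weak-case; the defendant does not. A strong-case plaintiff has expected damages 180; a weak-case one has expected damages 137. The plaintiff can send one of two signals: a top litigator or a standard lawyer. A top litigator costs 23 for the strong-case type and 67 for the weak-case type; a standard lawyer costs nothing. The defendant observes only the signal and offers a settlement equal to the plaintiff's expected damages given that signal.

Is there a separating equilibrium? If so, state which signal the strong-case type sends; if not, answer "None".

top litigator

Try strong-case → top litigator, weak-case → standard lawyer:
  Under separation the defendant infers type exactly: top litigator → strong-case (pays 180), standard lawyer → weak-case (pays 137).
  Strong-case: top litigator gives 180 − 23 = 157; standard lawyer gives 137 − 0 = 137. No deviation. ✓
  Weak-case: standard lawyer gives 137 − 0 = 137; top litigator gives 180 − 67 = 113. No deviation. ✓
Both hold — the strong-case type sends top litigator.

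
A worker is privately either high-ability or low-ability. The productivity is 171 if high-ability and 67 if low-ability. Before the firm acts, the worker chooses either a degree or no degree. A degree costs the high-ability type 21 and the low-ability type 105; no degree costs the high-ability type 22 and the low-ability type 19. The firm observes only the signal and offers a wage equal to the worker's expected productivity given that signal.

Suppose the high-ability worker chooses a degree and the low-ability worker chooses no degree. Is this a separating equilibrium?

No

If types separate, degree earns payment 171 and no degree earns 67.
High-ability: degree gives 171 − 21 = 150; no degree gives 67 − 22 = 45. No deviation. ✓
Low-ability: no degree gives 67 − 19 = 48; degree gives 171 − 105 = 66. Would deviate. ✗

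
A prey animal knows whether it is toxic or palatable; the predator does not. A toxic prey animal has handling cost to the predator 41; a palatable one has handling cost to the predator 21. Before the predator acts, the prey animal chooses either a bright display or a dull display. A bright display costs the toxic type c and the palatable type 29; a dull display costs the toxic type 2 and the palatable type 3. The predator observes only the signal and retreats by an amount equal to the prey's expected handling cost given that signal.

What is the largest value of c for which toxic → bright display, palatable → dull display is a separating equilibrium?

Under separation: bright display → toxic (pays 41); dull display → palatable (pays 21).
Palatable: 21 − 3 = 18 ≥ 41 − 29 = 12. Holds regardless of c. ✓
Toxic: 41 − c ≥ 21 − 2, so c ≤ 41 − 19 = 22.

22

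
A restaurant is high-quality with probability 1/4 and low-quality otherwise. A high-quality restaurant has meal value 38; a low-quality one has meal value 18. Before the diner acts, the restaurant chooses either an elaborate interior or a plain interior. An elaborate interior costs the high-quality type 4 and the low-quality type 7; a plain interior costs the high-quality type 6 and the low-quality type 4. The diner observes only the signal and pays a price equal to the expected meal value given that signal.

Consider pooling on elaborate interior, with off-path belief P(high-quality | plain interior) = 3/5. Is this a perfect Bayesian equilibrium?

On the equilibrium path (elaborate interior) the diner holds the prior 1/4 and pays 1/4·38 + 3/4·18 = 23. Off-path (plain interior) belief 3/5 gives 3/5·38 + 2/5·18 = 30.
High-quality: elaborate interior gives 23 − 4 = 19; plain interior gives 30 − 6 = 24. Deviates. ✗
Low-quality: elaborate interior gives 23 − 7 = 16; plain interior gives 30 − 4 = 26. Deviates. ✗

No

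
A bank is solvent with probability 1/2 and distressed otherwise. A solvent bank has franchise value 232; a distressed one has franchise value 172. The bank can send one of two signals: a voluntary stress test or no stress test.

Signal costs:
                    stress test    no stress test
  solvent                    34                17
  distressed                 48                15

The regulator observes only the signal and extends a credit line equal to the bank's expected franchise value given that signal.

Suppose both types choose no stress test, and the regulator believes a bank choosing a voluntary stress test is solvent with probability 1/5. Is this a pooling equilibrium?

Yes

On the equilibrium path (no stress test) the regulator holds the prior 1/2 and pays 1/2·232 + 1/2·172 = 202. Off-path (stress test) belief 1/5 gives 1/5·232 + 4/5·172 = 184.
Solvent: no stress test gives 202 − 17 = 185; stress test gives 184 − 34 = 150. Stays. ✓
Distressed: no stress test gives 202 − 15 = 187; stress test gives 184 − 48 = 136. Stays. ✓
Beliefs are Bayes-consistent on-path and both types best-respond.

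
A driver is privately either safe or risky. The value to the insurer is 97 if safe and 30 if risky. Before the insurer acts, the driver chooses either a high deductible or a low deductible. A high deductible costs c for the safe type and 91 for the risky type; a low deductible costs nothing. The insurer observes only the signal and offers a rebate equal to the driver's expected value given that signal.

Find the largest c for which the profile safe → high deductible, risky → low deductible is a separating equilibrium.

67

Under separation: high deductible → safe (pays 97); low deductible → risky (pays 30).
Risky: 30 − 0 = 30 ≥ 97 − 91 = 6. Holds regardless of c. ✓
Safe: 97 − c ≥ 30 − 0, so c ≤ 97 − 30 = 67.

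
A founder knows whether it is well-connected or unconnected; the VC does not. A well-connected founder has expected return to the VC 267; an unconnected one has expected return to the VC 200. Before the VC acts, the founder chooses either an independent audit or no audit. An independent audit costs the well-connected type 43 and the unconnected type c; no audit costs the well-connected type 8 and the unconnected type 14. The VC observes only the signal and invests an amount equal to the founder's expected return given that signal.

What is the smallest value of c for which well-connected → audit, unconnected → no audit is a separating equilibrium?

Under separation: audit → well-connected (pays 267); no audit → unconnected (pays 200).
Well-connected: 267 − 43 = 224 ≥ 200 − 8 = 192. Holds regardless of c. ✓
Unconnected: 200 − 14 ≥ 267 − c, so c ≥ 267 − 186 = 81.

81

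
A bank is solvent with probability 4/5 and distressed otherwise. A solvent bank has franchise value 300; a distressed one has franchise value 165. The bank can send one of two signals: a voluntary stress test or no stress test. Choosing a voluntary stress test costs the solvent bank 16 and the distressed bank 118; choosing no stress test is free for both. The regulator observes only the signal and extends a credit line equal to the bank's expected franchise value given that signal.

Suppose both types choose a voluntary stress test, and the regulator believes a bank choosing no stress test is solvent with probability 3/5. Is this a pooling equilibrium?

No

At the pooled signal (stress test) the regulator holds the prior 4/5 and pays 4/5·300 + 1/5·165 = 273. Off-path (no stress test) belief 3/5 gives 3/5·300 + 2/5·165 = 246.
Solvent: stress test gives 273 − 16 = 257; no stress test gives 246 − 0 = 246. Stays. ✓
Distressed: stress test gives 273 − 118 = 155; no stress test gives 246 − 0 = 246. Deviates. ✗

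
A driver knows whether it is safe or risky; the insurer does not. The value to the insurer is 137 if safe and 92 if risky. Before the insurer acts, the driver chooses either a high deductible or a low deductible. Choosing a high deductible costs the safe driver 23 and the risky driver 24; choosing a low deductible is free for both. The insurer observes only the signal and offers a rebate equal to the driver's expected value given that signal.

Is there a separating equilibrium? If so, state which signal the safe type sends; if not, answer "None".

Try safe → high deductible, risky → low deductible:
  Under separation the insurer infers type exactly: high deductible → safe (pays 137), low deductible → risky (pays 92).
  Safe: high deductible gives 137 − 23 = 114; low deductible gives 92 − 0 = 92. No deviation. ✓
  Risky: low deductible gives 92 − 0 = 92; high deductible gives 137 − 24 = 113. Would deviate. ✗
Try safe → low deductible, risky → high deductible:
  Under separation the insurer infers type exactly: low deductible → safe (pays 137), high deductible → risky (pays 92).
  Safe: low deductible gives 137 − 0 = 137; high deductible gives 92 − 23 = 69. No deviation. ✓
  Risky: high deductible gives 92 − 24 = 68; low deductible gives 137 − 0 = 137. Would deviate. ✗
Neither assignment is incentive-compatible.

None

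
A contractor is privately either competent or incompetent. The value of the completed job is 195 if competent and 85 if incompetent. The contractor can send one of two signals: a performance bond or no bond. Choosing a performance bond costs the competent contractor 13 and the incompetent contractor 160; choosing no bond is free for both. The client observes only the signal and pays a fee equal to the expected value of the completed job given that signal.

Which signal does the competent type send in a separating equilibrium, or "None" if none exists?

Try competent → bond, incompetent → no bond:
  If types separate, bond earns payment 195 and no bond earns 85.
  Competent: bond gives 195 − 13 = 182; no bond gives 85 − 0 = 85. No deviation. ✓
  Incompetent: no bond gives 85 − 0 = 85; bond gives 195 − 160 = 35. No deviation. ✓
Both hold — the competent type sends bond.

bond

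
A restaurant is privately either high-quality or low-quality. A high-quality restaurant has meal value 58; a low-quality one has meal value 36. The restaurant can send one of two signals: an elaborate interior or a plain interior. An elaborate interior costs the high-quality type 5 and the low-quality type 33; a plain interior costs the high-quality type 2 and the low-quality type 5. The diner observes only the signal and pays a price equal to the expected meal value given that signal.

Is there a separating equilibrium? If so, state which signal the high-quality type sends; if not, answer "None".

elaborate interior

Try high-quality → elaborate interior, low-quality → plain interior:
  Under separation the diner infers type exactly: elaborate interior → high-quality (pays 58), plain interior → low-quality (pays 36).
  High-quality: elaborate interior gives 58 − 5 = 53; plain interior gives 36 − 2 = 34. No deviation. ✓
  Low-quality: plain interior gives 36 − 5 = 31; elaborate interior gives 58 − 33 = 25. No deviation. ✓
Both hold — the high-quality type sends elaborate interior.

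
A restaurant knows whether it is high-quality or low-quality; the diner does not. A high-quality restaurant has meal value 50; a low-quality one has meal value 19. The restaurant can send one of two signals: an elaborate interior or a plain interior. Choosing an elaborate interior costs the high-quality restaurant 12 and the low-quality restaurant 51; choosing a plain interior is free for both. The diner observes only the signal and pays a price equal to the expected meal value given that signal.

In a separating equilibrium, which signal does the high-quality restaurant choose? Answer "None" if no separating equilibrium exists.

elaborate interior

Try high-quality → elaborate interior, low-quality → plain interior:
  If types separate, elaborate interior earns payment 50 and plain interior earns 19.
  High-quality: elaborate interior gives 50 − 12 = 38; plain interior gives 19 − 0 = 19. No deviation. ✓
  Low-quality: plain interior gives 19 − 0 = 19; elaborate interior gives 50 − 51 = -1. No deviation. ✓
Both hold — the high-quality type sends elaborate interior.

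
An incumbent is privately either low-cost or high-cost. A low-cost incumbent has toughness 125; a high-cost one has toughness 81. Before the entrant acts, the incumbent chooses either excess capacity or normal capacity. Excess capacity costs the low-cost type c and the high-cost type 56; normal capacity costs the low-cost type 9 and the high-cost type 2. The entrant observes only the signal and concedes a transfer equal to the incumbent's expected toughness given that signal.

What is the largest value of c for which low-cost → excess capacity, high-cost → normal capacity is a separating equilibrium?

53

Under separation: excess capacity → low-cost (pays 125); normal capacity → high-cost (pays 81).
High-cost: 81 − 2 = 79 ≥ 125 − 56 = 69. Holds regardless of c. ✓
Low-cost: 125 − c ≥ 81 − 9, so c ≤ 125 − 72 = 53.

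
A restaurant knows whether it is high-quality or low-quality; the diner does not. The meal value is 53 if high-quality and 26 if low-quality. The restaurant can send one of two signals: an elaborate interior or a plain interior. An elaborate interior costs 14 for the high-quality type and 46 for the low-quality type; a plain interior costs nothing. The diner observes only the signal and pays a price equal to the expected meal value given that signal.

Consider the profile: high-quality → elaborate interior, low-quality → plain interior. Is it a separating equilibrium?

Under separation the diner infers type exactly: elaborate interior → high-quality (pays 53), plain interior → low-quality (pays 26).
High-quality: elaborate interior gives 53 − 14 = 39; plain interior gives 26 − 0 = 26. No deviation. ✓
Low-quality: plain interior gives 26 − 0 = 26; elaborate interior gives 53 − 46 = 7. No deviation. ✓
Neither type gains from mimicking the other.

Yes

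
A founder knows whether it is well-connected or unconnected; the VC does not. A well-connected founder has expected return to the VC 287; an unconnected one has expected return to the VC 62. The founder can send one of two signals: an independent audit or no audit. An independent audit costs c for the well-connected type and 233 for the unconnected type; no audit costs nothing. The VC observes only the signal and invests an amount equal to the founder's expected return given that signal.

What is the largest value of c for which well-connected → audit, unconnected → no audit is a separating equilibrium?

Under separation: audit → well-connected (pays 287); no audit → unconnected (pays 62).
Unconnected: 62 − 0 = 62 ≥ 287 − 233 = 54. Holds regardless of c. ✓
Well-connected: 287 − c ≥ 62 − 0, so c ≤ 287 − 62 = 225.

225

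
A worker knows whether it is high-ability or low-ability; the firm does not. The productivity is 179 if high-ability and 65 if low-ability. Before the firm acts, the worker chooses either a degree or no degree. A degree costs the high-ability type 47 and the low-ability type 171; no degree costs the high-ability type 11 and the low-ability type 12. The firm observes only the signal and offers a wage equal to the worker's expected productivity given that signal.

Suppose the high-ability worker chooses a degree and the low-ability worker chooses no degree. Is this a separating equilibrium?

If types separate, degree earns payment 179 and no degree earns 65.
High-ability: degree gives 179 − 47 = 132; no degree gives 65 − 11 = 54. No deviation. ✓
Low-ability: no degree gives 65 − 12 = 53; degree gives 179 − 171 = 8. No deviation. ✓
Both incentive constraints hold.

Yes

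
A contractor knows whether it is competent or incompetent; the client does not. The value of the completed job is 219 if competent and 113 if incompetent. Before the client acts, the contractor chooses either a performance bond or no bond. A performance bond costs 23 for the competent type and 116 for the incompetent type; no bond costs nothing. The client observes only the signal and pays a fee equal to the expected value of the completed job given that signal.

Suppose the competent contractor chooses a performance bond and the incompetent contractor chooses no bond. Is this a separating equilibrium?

Yes

Under separation the client infers type exactly: bond → competent (pays 219), no bond → incompetent (pays 113).
Competent: bond gives 219 − 23 = 196; no bond gives 113 − 0 = 113. No deviation. ✓
Incompetent: no bond gives 113 − 0 = 113; bond gives 219 − 116 = 103. No deviation. ✓
Both incentive constraints hold.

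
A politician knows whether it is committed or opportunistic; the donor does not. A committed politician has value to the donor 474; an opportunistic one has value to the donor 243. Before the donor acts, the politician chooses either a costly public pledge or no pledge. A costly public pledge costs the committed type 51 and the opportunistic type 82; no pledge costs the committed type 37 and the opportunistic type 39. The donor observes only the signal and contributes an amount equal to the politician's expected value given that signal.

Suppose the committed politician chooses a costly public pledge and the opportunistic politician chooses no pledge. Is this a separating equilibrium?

Under separation the donor infers type exactly: pledge → committed (pays 474), no pledge → opportunistic (pays 243).
Committed: pledge gives 474 − 51 = 423; no pledge gives 243 − 37 = 206. No deviation. ✓
Opportunistic: no pledge gives 243 − 39 = 204; pledge gives 474 − 82 = 392. Would deviate. ✗

No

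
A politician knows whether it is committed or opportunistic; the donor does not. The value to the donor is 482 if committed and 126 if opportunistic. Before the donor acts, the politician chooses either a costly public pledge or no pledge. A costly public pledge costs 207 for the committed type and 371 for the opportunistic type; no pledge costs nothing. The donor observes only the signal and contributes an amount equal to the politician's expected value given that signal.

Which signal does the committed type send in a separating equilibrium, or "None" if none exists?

pledge

Try committed → pledge, opportunistic → no pledge:
  If types separate, pledge earns payment 482 and no pledge earns 126.
  Committed: pledge gives 482 − 207 = 275; no pledge gives 126 − 0 = 126. No deviation. ✓
  Opportunistic: no pledge gives 126 − 0 = 126; pledge gives 482 − 371 = 111. No deviation. ✓
Both hold — the committed type sends pledge.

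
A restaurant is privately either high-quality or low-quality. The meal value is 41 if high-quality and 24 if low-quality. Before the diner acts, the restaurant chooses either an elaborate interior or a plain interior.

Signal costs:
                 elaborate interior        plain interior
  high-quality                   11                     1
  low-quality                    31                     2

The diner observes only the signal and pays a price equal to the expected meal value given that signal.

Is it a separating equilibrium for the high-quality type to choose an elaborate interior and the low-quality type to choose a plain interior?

Under separation the diner infers type exactly: elaborate interior → high-quality (pays 41), plain interior → low-quality (pays 24).
High-quality: elaborate interior gives 41 − 11 = 30; plain interior gives 24 − 1 = 23. No deviation. ✓
Low-quality: plain interior gives 24 − 2 = 22; elaborate interior gives 41 − 31 = 10. No deviation. ✓
Neither type gains from mimicking the other.

Yes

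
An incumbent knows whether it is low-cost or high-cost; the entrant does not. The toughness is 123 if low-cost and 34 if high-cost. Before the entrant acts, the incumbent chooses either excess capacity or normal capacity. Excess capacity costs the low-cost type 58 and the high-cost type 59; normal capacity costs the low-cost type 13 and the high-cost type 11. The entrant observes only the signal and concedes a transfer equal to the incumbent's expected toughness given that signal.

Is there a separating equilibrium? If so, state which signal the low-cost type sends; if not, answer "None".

None

Try low-cost → excess capacity, high-cost → normal capacity:
  If types separate, excess capacity earns payment 123 and normal capacity earns 34.
  Low-cost: excess capacity gives 123 − 58 = 65; normal capacity gives 34 − 13 = 21. No deviation. ✓
  High-cost: normal capacity gives 34 − 11 = 23; excess capacity gives 123 − 59 = 64. Would deviate. ✗
Try low-cost → normal capacity, high-cost → excess capacity:
  If types separate, normal capacity earns payment 123 and excess capacity earns 34.
  Low-cost: normal capacity gives 123 − 13 = 110; excess capacity gives 34 − 58 = -24. No deviation. ✓
  High-cost: excess capacity gives 34 − 59 = -25; normal capacity gives 123 − 11 = 112. Would deviate. ✗
Neither assignment is incentive-compatible.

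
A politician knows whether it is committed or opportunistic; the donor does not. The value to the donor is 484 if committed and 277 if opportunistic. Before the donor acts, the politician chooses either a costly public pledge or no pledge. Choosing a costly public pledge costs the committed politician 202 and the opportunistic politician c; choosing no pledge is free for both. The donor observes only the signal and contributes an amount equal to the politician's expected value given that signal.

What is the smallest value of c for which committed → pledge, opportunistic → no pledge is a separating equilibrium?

207

Under separation: pledge → committed (pays 484); no pledge → opportunistic (pays 277).
Committed: 484 − 202 = 282 ≥ 277 − 0 = 277. Holds regardless of c. ✓
Opportunistic: 277 − 0 ≥ 484 − c, so c ≥ 484 − 277 = 207.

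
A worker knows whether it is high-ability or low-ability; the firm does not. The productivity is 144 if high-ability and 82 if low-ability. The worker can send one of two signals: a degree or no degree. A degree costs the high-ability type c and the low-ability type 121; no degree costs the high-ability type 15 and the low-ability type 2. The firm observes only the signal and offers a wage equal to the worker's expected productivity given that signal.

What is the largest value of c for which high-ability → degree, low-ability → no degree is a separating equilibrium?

Under separation: degree → high-ability (pays 144); no degree → low-ability (pays 82).
Low-ability: 82 − 2 = 80 ≥ 144 − 121 = 23. Holds regardless of c. ✓
High-ability: 144 − c ≥ 82 − 15, so c ≤ 144 − 67 = 77.

77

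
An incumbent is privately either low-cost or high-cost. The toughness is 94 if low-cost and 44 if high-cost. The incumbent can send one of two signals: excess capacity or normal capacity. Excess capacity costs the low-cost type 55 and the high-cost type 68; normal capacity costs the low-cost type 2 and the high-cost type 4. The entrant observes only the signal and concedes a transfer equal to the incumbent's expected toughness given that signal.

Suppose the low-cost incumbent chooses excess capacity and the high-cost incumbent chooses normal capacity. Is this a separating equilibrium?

If types separate, excess capacity earns payment 94 and normal capacity earns 44.
Low-cost: excess capacity gives 94 − 55 = 39; normal capacity gives 44 − 2 = 42. Would deviate. ✗
High-cost: normal capacity gives 44 − 4 = 40; excess capacity gives 94 − 68 = 26. No deviation. ✓

No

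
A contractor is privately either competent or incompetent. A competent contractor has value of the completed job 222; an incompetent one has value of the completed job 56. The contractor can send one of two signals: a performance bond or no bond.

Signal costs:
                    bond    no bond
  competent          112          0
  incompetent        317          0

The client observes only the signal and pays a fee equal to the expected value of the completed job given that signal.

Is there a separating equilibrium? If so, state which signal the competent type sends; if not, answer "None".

bond

Try competent → bond, incompetent → no bond:
  Under separation the client infers type exactly: bond → competent (pays 222), no bond → incompetent (pays 56).
  Competent: bond gives 222 − 112 = 110; no bond gives 56 − 0 = 56. No deviation. ✓
  Incompetent: no bond gives 56 − 0 = 56; bond gives 222 − 317 = -95. No deviation. ✓
Both hold — the competent type sends bond.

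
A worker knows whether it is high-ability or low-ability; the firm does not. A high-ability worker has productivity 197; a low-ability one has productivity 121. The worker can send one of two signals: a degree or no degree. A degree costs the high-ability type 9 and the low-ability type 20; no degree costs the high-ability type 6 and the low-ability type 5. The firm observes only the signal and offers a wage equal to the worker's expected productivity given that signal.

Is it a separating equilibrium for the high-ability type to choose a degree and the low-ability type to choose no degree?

Under separation the firm infers type exactly: degree → high-ability (pays 197), no degree → low-ability (pays 121).
High-ability: degree gives 197 − 9 = 188; no degree gives 121 − 6 = 115. No deviation. ✓
Low-ability: no degree gives 121 − 5 = 116; degree gives 197 − 20 = 177. Would deviate. ✗

No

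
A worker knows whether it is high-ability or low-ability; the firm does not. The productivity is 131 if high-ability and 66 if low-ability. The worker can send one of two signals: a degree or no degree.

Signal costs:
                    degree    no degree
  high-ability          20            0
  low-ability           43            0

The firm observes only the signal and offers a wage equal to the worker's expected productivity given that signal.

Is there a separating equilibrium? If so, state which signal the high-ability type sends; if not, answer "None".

Try high-ability → degree, low-ability → no degree:
  If types separate, degree earns payment 131 and no degree earns 66.
  High-ability: degree gives 131 − 20 = 111; no degree gives 66 − 0 = 66. No deviation. ✓
  Low-ability: no degree gives 66 − 0 = 66; degree gives 131 − 43 = 88. Would deviate. ✗
Try high-ability → no degree, low-ability → degree:
  If types separate, no degree earns payment 131 and degree earns 66.
  High-ability: no degree gives 131 − 0 = 131; degree gives 66 − 20 = 46. No deviation. ✓
  Low-ability: degree gives 66 − 43 = 23; no degree gives 131 − 0 = 131. Would deviate. ✗
Neither assignment is incentive-compatible.

None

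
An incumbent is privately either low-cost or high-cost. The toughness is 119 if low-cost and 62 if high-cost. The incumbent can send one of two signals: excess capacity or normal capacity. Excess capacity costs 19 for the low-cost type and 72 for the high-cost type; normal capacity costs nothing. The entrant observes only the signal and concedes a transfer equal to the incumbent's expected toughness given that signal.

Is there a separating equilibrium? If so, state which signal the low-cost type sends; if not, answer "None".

Try low-cost → excess capacity, high-cost → normal capacity:
  Under separation the entrant infers type exactly: excess capacity → low-cost (pays 119), normal capacity → high-cost (pays 62).
  Low-cost: excess capacity gives 119 − 19 = 100; normal capacity gives 62 − 0 = 62. No deviation. ✓
  High-cost: normal capacity gives 62 − 0 = 62; excess capacity gives 119 − 72 = 47. No deviation. ✓
Both hold — the low-cost type sends excess capacity.

excess capacity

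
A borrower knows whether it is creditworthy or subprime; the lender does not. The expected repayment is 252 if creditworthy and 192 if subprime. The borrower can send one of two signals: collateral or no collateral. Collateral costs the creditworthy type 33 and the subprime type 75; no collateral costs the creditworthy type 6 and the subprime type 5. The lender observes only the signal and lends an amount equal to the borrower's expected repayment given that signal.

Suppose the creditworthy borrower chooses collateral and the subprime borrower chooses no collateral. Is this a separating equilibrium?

If types separate, collateral earns payment 252 and no collateral earns 192.
Creditworthy: collateral gives 252 − 33 = 219; no collateral gives 192 − 6 = 186. No deviation. ✓
Subprime: no collateral gives 192 − 5 = 187; collateral gives 252 − 75 = 177. No deviation. ✓
Neither type gains from mimicking the other.

Yes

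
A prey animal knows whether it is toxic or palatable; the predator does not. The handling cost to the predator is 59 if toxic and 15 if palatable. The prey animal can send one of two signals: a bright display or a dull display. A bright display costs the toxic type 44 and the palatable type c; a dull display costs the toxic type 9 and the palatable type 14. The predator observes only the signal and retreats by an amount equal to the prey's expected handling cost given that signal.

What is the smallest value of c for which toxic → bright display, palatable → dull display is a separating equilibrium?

58

Under separation: bright display → toxic (pays 59); dull display → palatable (pays 15).
Toxic: 59 − 44 = 15 ≥ 15 − 9 = 6. Holds regardless of c. ✓
Palatable: 15 − 14 ≥ 59 − c, so c ≥ 59 − 1 = 58.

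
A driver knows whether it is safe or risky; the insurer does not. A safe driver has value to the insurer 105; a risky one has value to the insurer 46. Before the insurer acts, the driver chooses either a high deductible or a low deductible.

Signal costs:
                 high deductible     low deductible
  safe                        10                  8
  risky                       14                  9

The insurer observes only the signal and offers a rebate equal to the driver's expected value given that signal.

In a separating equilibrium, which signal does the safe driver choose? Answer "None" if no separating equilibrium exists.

None

Try safe → high deductible, risky → low deductible:
  If types separate, high deductible earns payment 105 and low deductible earns 46.
  Safe: high deductible gives 105 − 10 = 95; low deductible gives 46 − 8 = 38. No deviation. ✓
  Risky: low deductible gives 46 − 9 = 37; high deductible gives 105 − 14 = 91. Would deviate. ✗
Try safe → low deductible, risky → high deductible:
  If types separate, low deductible earns payment 105 and high deductible earns 46.
  Safe: low deductible gives 105 − 8 = 97; high deductible gives 46 − 10 = 36. No deviation. ✓
  Risky: high deductible gives 46 − 14 = 32; low deductible gives 105 − 9 = 96. Would deviate. ✗
Neither assignment is incentive-compatible.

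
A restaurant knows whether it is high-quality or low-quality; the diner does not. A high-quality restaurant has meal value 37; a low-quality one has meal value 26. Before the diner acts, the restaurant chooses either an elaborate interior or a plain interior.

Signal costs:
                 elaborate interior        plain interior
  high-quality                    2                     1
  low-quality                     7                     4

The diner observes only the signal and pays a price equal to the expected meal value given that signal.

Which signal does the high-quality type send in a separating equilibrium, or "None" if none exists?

Try high-quality → elaborate interior, low-quality → plain interior:
  If types separate, elaborate interior earns payment 37 and plain interior earns 26.
  High-quality: elaborate interior gives 37 − 2 = 35; plain interior gives 26 − 1 = 25. No deviation. ✓
  Low-quality: plain interior gives 26 − 4 = 22; elaborate interior gives 37 − 7 = 30. Would deviate. ✗
Try high-quality → plain interior, low-quality → elaborate interior:
  If types separate, plain interior earns payment 37 and elaborate interior earns 26.
  High-quality: plain interior gives 37 − 1 = 36; elaborate interior gives 26 − 2 = 24. No deviation. ✓
  Low-quality: elaborate interior gives 26 − 7 = 19; plain interior gives 37 − 4 = 33. Would deviate. ✗
Neither assignment is incentive-compatible.

None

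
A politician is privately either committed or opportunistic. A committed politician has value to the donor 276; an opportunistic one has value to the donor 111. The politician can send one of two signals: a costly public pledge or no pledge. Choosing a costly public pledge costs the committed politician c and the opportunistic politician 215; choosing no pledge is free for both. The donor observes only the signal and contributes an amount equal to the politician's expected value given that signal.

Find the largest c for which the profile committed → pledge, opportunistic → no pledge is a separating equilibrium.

Under separation: pledge → committed (pays 276); no pledge → opportunistic (pays 111).
Opportunistic: 111 − 0 = 111 ≥ 276 − 215 = 61. Holds regardless of c. ✓
Committed: 276 − c ≥ 111 − 0, so c ≤ 276 − 111 = 165.

165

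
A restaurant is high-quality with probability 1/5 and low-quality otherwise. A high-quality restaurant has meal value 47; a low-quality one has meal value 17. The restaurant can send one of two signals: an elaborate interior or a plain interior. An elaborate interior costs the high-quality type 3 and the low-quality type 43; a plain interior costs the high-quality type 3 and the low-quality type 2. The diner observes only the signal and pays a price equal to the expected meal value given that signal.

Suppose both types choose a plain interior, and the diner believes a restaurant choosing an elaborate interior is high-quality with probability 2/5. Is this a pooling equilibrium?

No

On the equilibrium path (plain interior) the diner holds the prior 1/5 and pays 1/5·47 + 4/5·17 = 23. Off-path (elaborate interior) belief 2/5 gives 2/5·47 + 3/5·17 = 29.
High-quality: plain interior gives 23 − 3 = 20; elaborate interior gives 29 − 3 = 26. Deviates. ✗
Low-quality: plain interior gives 23 − 2 = 21; elaborate interior gives 29 − 43 = -14. Stays. ✓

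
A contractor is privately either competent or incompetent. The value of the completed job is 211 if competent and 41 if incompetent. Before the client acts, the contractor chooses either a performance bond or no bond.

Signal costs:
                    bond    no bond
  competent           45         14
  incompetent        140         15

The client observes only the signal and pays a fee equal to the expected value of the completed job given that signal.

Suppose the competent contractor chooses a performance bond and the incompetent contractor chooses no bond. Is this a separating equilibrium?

Under separation the client infers type exactly: bond → competent (pays 211), no bond → incompetent (pays 41).
Competent: bond gives 211 − 45 = 166; no bond gives 41 − 14 = 27. No deviation. ✓
Incompetent: no bond gives 41 − 15 = 26; bond gives 211 − 140 = 71. Would deviate. ✗

No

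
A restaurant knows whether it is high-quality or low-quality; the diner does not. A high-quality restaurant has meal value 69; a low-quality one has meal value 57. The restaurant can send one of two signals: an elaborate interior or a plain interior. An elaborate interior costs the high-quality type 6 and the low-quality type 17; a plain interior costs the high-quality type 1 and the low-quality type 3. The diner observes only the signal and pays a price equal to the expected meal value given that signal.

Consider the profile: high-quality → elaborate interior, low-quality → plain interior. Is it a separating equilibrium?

Yes

If types separate, elaborate interior earns payment 69 and plain interior earns 57.
High-quality: elaborate interior gives 69 − 6 = 63; plain interior gives 57 − 1 = 56. No deviation. ✓
Low-quality: plain interior gives 57 − 3 = 54; elaborate interior gives 69 − 17 = 52. No deviation. ✓
Both incentive constraints hold.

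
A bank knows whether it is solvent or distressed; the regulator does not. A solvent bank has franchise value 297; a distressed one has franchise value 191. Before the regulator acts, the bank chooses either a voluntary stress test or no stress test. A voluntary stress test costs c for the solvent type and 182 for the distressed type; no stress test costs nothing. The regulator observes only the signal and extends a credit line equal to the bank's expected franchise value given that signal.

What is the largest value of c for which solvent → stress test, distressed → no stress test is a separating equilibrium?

106

Under separation: stress test → solvent (pays 297); no stress test → distressed (pays 191).
Distressed: 191 − 0 = 191 ≥ 297 − 182 = 115. Holds regardless of c. ✓
Solvent: 297 − c ≥ 191 − 0, so c ≤ 297 − 191 = 106.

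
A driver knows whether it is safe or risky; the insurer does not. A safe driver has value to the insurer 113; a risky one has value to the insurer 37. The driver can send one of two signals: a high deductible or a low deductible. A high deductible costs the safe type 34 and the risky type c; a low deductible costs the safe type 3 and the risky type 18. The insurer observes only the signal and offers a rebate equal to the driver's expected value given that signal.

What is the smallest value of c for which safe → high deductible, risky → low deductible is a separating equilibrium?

94

Under separation: high deductible → safe (pays 113); low deductible → risky (pays 37).
Safe: 113 − 34 = 79 ≥ 37 − 3 = 34. Holds regardless of c. ✓
Risky: 37 − 18 ≥ 113 − c, so c ≥ 113 − 19 = 94.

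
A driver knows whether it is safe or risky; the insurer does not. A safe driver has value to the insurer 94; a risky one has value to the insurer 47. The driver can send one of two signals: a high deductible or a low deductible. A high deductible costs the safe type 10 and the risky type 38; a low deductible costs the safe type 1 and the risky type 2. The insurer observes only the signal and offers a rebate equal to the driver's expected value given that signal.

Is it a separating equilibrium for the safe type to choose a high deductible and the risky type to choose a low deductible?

If types separate, high deductible earns payment 94 and low deductible earns 47.
Safe: high deductible gives 94 − 10 = 84; low deductible gives 47 − 1 = 46. No deviation. ✓
Risky: low deductible gives 47 − 2 = 45; high deductible gives 94 − 38 = 56. Would deviate. ✗

No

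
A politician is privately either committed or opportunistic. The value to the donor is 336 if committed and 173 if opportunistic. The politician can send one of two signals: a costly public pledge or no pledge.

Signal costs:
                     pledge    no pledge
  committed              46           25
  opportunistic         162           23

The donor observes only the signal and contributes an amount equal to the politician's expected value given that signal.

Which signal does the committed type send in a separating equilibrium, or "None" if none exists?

Try committed → pledge, opportunistic → no pledge:
  If types separate, pledge earns payment 336 and no pledge earns 173.
  Committed: pledge gives 336 − 46 = 290; no pledge gives 173 − 25 = 148. No deviation. ✓
  Opportunistic: no pledge gives 173 − 23 = 150; pledge gives 336 − 162 = 174. Would deviate. ✗
Try committed → no pledge, opportunistic → pledge:
  If types separate, no pledge earns payment 336 and pledge earns 173.
  Committed: no pledge gives 336 − 25 = 311; pledge gives 173 − 46 = 127. No deviation. ✓
  Opportunistic: pledge gives 173 − 162 = 11; no pledge gives 336 − 23 = 313. Would deviate. ✗
Neither assignment is incentive-compatible.

None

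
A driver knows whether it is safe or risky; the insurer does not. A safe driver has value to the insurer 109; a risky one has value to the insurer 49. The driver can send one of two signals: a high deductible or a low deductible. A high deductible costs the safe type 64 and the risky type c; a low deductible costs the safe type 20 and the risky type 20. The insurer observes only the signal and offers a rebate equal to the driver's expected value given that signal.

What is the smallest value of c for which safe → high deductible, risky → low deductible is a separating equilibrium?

Under separation: high deductible → safe (pays 109); low deductible → risky (pays 49).
Safe: 109 − 64 = 45 ≥ 49 − 20 = 29. Holds regardless of c. ✓
Risky: 49 − 20 ≥ 109 − c, so c ≥ 109 − 29 = 80.

80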